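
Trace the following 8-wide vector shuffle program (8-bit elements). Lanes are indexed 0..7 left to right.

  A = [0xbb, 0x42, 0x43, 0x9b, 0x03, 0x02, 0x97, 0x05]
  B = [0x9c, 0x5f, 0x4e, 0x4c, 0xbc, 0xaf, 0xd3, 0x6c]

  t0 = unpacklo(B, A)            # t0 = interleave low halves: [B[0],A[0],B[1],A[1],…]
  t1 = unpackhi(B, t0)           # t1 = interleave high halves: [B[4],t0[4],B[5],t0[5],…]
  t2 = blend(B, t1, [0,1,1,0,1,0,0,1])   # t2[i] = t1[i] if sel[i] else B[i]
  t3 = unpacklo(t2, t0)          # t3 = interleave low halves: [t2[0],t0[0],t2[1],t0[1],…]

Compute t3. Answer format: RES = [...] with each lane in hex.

t0 = [0x9c, 0xbb, 0x5f, 0x42, 0x4e, 0x43, 0x4c, 0x9b]
t1 = [0xbc, 0x4e, 0xaf, 0x43, 0xd3, 0x4c, 0x6c, 0x9b]
t2 = [0x9c, 0x4e, 0xaf, 0x4c, 0xd3, 0xaf, 0xd3, 0x9b]
t3 = [0x9c, 0x9c, 0x4e, 0xbb, 0xaf, 0x5f, 0x4c, 0x42]

RES = [ 0x9c  0x9c  0x4e  0xbb  0xaf  0x5f  0x4c  0x42 ]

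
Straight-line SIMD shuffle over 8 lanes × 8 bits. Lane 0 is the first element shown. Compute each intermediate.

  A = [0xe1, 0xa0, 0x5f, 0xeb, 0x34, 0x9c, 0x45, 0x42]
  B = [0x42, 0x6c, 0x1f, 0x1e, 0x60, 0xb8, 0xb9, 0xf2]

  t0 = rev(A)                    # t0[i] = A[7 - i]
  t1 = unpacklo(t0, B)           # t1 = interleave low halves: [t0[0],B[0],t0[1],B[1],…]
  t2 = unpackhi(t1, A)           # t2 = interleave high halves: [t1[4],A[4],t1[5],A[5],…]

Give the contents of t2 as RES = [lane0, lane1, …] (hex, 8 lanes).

RES = [ 0x9c  0x34  0x1f  0x9c  0x34  0x45  0x1e  0x42 ]

→ t0 |42|45|9c|34|eb|5f|a0|e1|
→ t1 |42|42|45|6c|9c|1f|34|1e|
→ t2 |9c|34|1f|9c|34|45|1e|42|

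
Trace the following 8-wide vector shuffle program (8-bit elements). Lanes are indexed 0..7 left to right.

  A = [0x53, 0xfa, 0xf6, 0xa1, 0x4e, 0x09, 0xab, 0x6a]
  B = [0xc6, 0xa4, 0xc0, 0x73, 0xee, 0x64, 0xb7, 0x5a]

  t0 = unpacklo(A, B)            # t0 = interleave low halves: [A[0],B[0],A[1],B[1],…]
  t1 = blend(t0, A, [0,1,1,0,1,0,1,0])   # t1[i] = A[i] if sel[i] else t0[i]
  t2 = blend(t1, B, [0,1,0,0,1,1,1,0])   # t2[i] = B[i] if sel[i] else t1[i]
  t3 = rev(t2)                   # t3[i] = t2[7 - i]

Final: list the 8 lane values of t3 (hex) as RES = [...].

RES = [0x73, 0xb7, 0x64, 0xee, 0xa4, 0xf6, 0xa4, 0x53]

→ t0 |53|c6|fa|a4|f6|c0|a1|73|
→ t1 |53|fa|f6|a4|4e|c0|ab|73|
→ t2 |53|a4|f6|a4|ee|64|b7|73|
→ t3 |73|b7|64|ee|a4|f6|a4|53|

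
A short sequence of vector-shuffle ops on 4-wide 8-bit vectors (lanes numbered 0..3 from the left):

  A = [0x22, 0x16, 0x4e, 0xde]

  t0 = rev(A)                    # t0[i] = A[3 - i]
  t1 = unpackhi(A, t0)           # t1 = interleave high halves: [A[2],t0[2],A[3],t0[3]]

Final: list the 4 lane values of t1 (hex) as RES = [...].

RES = [ 0x4e  0x16  0xde  0x22 ]

→ t0 |de|4e|16|22|
→ t1 |4e|16|de|22|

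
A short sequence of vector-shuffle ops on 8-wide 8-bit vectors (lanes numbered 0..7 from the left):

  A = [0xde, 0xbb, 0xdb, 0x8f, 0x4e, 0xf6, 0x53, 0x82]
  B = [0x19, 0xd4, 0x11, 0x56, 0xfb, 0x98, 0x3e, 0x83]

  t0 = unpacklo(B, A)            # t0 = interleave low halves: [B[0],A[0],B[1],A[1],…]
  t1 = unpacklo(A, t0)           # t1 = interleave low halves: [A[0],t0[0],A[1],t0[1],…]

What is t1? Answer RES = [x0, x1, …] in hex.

RES = [ 0xde  0x19  0xbb  0xde  0xdb  0xd4  0x8f  0xbb ]

  t0: 19 de d4 bb 11 db 56 8f
  t1: de 19 bb de db d4 8f bb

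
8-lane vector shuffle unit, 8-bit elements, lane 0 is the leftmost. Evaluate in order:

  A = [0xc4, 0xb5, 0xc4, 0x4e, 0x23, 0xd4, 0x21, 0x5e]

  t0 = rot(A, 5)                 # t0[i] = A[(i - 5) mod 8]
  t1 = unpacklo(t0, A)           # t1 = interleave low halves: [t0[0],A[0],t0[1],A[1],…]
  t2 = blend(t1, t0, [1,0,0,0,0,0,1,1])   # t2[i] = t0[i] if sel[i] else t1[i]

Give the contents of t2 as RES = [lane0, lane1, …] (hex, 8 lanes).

  t0: 4e 23 d4 21 5e c4 b5 c4
  t1: 4e c4 23 b5 d4 c4 21 4e
  t2: 4e c4 23 b5 d4 c4 b5 c4

RES = [0x4e, 0xc4, 0x23, 0xb5, 0xd4, 0xc4, 0xb5, 0xc4]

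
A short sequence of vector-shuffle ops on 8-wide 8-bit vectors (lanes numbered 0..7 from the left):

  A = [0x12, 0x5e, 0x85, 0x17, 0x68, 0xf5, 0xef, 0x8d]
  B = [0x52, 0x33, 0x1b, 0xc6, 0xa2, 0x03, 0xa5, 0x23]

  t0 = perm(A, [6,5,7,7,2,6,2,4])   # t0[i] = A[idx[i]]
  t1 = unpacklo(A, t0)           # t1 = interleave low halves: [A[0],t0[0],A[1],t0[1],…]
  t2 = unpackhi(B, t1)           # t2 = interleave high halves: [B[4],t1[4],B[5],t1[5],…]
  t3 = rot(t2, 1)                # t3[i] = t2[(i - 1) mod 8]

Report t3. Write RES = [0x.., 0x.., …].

RES = [ 0x8d  0xa2  0x85  0x03  0x8d  0xa5  0x17  0x23 ]

t0 = [0xef, 0xf5, 0x8d, 0x8d, 0x85, 0xef, 0x85, 0x68]
t1 = [0x12, 0xef, 0x5e, 0xf5, 0x85, 0x8d, 0x17, 0x8d]
t2 = [0xa2, 0x85, 0x03, 0x8d, 0xa5, 0x17, 0x23, 0x8d]
t3 = [0x8d, 0xa2, 0x85, 0x03, 0x8d, 0xa5, 0x17, 0x23]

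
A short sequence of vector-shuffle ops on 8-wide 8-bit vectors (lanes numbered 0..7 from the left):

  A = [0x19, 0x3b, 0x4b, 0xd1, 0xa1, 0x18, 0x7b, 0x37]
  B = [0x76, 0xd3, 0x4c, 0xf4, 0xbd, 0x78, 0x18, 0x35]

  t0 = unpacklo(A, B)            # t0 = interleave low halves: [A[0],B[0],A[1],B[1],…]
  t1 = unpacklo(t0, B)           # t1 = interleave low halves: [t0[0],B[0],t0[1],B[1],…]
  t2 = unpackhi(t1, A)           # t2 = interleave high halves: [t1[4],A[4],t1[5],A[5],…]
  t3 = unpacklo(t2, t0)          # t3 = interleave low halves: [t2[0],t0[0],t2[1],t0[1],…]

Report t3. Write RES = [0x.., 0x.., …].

t0 = [0x19, 0x76, 0x3b, 0xd3, 0x4b, 0x4c, 0xd1, 0xf4]
t1 = [0x19, 0x76, 0x76, 0xd3, 0x3b, 0x4c, 0xd3, 0xf4]
t2 = [0x3b, 0xa1, 0x4c, 0x18, 0xd3, 0x7b, 0xf4, 0x37]
t3 = [0x3b, 0x19, 0xa1, 0x76, 0x4c, 0x3b, 0x18, 0xd3]

RES = [0x3b, 0x19, 0xa1, 0x76, 0x4c, 0x3b, 0x18, 0xd3]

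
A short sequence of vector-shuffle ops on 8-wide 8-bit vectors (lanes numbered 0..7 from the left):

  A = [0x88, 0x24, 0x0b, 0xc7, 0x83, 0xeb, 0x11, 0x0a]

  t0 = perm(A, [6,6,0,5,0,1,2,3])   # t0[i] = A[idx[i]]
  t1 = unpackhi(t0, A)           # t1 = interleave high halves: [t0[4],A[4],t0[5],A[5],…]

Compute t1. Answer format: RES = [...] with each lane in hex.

→ t0 |11|11|88|eb|88|24|0b|c7|
→ t1 |88|83|24|eb|0b|11|c7|0a|

RES = [ 0x88  0x83  0x24  0xeb  0x0b  0x11  0xc7  0x0a ]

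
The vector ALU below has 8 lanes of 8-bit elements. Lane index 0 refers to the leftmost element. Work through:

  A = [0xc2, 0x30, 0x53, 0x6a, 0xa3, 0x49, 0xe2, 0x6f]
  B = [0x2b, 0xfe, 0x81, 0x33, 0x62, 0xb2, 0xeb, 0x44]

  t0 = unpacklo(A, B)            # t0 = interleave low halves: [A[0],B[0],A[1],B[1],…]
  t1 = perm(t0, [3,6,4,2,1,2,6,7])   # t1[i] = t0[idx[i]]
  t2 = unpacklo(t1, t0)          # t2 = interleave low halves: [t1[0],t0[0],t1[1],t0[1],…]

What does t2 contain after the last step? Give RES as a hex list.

t0 = [0xc2, 0x2b, 0x30, 0xfe, 0x53, 0x81, 0x6a, 0x33]
t1 = [0xfe, 0x6a, 0x53, 0x30, 0x2b, 0x30, 0x6a, 0x33]
t2 = [0xfe, 0xc2, 0x6a, 0x2b, 0x53, 0x30, 0x30, 0xfe]

RES = [ 0xfe  0xc2  0x6a  0x2b  0x53  0x30  0x30  0xfe ]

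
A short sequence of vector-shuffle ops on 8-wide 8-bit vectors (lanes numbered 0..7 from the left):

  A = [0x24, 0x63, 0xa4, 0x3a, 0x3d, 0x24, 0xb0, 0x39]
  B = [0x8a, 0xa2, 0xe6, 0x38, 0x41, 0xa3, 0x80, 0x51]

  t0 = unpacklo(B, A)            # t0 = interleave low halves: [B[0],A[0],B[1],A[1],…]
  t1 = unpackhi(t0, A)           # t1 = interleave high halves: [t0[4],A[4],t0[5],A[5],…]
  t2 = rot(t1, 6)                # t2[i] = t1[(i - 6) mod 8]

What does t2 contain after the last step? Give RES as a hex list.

t0 = [0x8a, 0x24, 0xa2, 0x63, 0xe6, 0xa4, 0x38, 0x3a]
t1 = [0xe6, 0x3d, 0xa4, 0x24, 0x38, 0xb0, 0x3a, 0x39]
t2 = [0xa4, 0x24, 0x38, 0xb0, 0x3a, 0x39, 0xe6, 0x3d]

RES = [0xa4, 0x24, 0x38, 0xb0, 0x3a, 0x39, 0xe6, 0x3d]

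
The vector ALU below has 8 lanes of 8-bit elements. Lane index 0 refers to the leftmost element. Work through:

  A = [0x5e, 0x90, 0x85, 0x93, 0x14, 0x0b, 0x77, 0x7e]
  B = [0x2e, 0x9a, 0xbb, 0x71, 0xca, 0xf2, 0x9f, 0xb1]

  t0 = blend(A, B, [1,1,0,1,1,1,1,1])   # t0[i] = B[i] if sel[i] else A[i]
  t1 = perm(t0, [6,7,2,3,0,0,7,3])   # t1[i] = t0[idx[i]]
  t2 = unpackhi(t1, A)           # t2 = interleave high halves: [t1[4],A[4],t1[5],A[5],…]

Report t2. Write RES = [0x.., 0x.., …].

RES = [ 0x2e  0x14  0x2e  0x0b  0xb1  0x77  0x71  0x7e ]

  t0: 2e 9a 85 71 ca f2 9f b1
  t1: 9f b1 85 71 2e 2e b1 71
  t2: 2e 14 2e 0b b1 77 71 7e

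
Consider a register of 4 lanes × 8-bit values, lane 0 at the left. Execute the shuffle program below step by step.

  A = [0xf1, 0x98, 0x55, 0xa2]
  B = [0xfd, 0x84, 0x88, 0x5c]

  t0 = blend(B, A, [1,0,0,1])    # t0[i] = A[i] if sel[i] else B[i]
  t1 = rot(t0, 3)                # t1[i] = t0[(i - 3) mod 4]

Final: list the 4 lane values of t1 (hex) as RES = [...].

RES = [0x84, 0x88, 0xa2, 0xf1]

→ t0 |f1|84|88|a2|
→ t1 |84|88|a2|f1|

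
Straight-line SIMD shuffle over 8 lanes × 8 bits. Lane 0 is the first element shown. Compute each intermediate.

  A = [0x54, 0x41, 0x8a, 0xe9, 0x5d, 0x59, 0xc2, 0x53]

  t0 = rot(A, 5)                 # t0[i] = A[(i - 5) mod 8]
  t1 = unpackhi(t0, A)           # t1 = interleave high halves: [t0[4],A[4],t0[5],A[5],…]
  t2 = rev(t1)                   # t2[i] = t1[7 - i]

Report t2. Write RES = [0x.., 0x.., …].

→ t0 |e9|5d|59|c2|53|54|41|8a|
→ t1 |53|5d|54|59|41|c2|8a|53|
→ t2 |53|8a|c2|41|59|54|5d|53|

RES = [ 0x53  0x8a  0xc2  0x41  0x59  0x54  0x5d  0x53 ]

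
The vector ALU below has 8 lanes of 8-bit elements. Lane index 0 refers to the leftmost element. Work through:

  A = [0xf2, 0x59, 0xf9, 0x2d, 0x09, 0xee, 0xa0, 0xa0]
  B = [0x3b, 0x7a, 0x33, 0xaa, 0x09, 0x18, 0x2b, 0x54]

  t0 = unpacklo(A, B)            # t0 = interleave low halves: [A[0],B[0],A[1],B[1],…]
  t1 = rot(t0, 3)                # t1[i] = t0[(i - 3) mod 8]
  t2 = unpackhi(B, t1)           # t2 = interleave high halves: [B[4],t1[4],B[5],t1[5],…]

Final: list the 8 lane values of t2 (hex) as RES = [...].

RES = [0x09, 0x3b, 0x18, 0x59, 0x2b, 0x7a, 0x54, 0xf9]

t0 = [0xf2, 0x3b, 0x59, 0x7a, 0xf9, 0x33, 0x2d, 0xaa]
t1 = [0x33, 0x2d, 0xaa, 0xf2, 0x3b, 0x59, 0x7a, 0xf9]
t2 = [0x09, 0x3b, 0x18, 0x59, 0x2b, 0x7a, 0x54, 0xf9]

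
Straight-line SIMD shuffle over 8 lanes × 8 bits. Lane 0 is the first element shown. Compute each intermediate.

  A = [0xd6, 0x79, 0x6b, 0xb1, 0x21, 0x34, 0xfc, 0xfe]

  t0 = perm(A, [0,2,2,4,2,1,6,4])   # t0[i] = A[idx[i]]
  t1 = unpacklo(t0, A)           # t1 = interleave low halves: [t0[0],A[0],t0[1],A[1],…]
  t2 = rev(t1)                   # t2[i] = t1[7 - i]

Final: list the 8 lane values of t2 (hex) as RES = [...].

→ t0 |d6|6b|6b|21|6b|79|fc|21|
→ t1 |d6|d6|6b|79|6b|6b|21|b1|
→ t2 |b1|21|6b|6b|79|6b|d6|d6|

RES = [ 0xb1  0x21  0x6b  0x6b  0x79  0x6b  0xd6  0xd6 ]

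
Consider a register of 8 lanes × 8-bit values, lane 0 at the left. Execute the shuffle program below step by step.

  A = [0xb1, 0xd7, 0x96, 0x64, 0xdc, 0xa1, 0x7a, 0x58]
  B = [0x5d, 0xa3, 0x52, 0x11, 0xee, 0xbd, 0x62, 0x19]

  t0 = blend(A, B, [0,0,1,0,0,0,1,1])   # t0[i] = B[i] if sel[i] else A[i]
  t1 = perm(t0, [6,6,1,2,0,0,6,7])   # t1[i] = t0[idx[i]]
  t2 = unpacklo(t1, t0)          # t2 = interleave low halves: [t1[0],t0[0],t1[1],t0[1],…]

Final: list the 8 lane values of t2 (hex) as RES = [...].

t0 = [0xb1, 0xd7, 0x52, 0x64, 0xdc, 0xa1, 0x62, 0x19]
t1 = [0x62, 0x62, 0xd7, 0x52, 0xb1, 0xb1, 0x62, 0x19]
t2 = [0x62, 0xb1, 0x62, 0xd7, 0xd7, 0x52, 0x52, 0x64]

RES = [ 0x62  0xb1  0x62  0xd7  0xd7  0x52  0x52  0x64 ]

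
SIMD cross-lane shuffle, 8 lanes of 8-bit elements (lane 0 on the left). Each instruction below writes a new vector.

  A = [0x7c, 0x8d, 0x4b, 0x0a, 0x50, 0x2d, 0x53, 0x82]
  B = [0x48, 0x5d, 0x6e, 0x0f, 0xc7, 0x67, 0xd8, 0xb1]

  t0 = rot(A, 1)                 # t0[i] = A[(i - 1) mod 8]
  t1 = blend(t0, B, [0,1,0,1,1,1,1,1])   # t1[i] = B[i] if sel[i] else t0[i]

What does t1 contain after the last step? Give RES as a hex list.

RES = [0x82, 0x5d, 0x8d, 0x0f, 0xc7, 0x67, 0xd8, 0xb1]

→ t0 |82|7c|8d|4b|0a|50|2d|53|
→ t1 |82|5d|8d|0f|c7|67|d8|b1|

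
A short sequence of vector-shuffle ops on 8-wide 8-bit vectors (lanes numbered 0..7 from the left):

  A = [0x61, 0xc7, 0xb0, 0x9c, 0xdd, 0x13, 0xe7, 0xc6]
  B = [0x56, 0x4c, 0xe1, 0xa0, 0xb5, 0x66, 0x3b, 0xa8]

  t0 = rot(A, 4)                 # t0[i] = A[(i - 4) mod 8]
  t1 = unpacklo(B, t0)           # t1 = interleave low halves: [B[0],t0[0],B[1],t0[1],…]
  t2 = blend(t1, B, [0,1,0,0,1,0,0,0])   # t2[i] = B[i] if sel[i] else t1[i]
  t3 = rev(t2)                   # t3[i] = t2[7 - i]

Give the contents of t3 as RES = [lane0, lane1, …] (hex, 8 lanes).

→ t0 |dd|13|e7|c6|61|c7|b0|9c|
→ t1 |56|dd|4c|13|e1|e7|a0|c6|
→ t2 |56|4c|4c|13|b5|e7|a0|c6|
→ t3 |c6|a0|e7|b5|13|4c|4c|56|

RES = [ 0xc6  0xa0  0xe7  0xb5  0x13  0x4c  0x4c  0x56 ]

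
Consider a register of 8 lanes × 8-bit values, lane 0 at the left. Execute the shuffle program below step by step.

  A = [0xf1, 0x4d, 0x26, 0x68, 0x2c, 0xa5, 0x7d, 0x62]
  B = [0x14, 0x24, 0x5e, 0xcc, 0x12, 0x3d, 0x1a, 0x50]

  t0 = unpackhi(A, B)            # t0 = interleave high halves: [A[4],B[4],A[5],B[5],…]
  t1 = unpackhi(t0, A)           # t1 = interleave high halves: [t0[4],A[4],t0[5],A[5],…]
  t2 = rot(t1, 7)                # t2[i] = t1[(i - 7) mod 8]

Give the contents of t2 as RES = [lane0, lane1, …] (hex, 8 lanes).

t0 = [0x2c, 0x12, 0xa5, 0x3d, 0x7d, 0x1a, 0x62, 0x50]
t1 = [0x7d, 0x2c, 0x1a, 0xa5, 0x62, 0x7d, 0x50, 0x62]
t2 = [0x2c, 0x1a, 0xa5, 0x62, 0x7d, 0x50, 0x62, 0x7d]

RES = [0x2c, 0x1a, 0xa5, 0x62, 0x7d, 0x50, 0x62, 0x7d]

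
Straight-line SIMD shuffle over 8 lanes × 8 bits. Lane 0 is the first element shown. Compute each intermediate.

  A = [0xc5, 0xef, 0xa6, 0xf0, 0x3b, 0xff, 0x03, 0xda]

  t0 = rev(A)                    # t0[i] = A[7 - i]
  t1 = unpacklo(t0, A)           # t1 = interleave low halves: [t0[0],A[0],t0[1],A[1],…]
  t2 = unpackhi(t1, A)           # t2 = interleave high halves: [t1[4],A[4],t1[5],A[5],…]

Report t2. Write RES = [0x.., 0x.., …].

t0 = [0xda, 0x03, 0xff, 0x3b, 0xf0, 0xa6, 0xef, 0xc5]
t1 = [0xda, 0xc5, 0x03, 0xef, 0xff, 0xa6, 0x3b, 0xf0]
t2 = [0xff, 0x3b, 0xa6, 0xff, 0x3b, 0x03, 0xf0, 0xda]

RES = [0xff, 0x3b, 0xa6, 0xff, 0x3b, 0x03, 0xf0, 0xda]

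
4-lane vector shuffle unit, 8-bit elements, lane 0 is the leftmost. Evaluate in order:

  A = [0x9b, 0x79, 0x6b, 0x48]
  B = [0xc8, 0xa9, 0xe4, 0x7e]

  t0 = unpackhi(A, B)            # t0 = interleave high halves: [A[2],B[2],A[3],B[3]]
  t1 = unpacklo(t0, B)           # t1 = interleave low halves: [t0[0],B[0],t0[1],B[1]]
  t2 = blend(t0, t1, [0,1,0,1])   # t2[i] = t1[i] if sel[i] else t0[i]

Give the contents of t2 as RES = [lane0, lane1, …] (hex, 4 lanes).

→ t0 |6b|e4|48|7e|
→ t1 |6b|c8|e4|a9|
→ t2 |6b|c8|48|a9|

RES = [0x6b, 0xc8, 0x48, 0xa9]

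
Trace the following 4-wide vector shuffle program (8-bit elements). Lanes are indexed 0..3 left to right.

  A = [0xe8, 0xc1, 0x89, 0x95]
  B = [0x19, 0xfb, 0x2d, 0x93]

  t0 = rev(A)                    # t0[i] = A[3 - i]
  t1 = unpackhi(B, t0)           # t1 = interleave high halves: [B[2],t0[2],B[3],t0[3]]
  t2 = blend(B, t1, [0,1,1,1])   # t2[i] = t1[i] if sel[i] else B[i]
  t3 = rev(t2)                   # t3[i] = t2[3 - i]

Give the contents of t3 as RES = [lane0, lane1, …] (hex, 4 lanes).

  t0: 95 89 c1 e8
  t1: 2d c1 93 e8
  t2: 19 c1 93 e8
  t3: e8 93 c1 19

RES = [0xe8, 0x93, 0xc1, 0x19]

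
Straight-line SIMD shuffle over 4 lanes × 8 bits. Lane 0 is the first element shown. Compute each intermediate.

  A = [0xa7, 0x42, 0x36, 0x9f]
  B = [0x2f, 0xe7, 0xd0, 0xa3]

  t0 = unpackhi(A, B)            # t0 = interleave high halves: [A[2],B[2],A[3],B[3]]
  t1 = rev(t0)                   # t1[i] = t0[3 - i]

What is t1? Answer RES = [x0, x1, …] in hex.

RES = [0xa3, 0x9f, 0xd0, 0x36]

  t0: 36 d0 9f a3
  t1: a3 9f d0 36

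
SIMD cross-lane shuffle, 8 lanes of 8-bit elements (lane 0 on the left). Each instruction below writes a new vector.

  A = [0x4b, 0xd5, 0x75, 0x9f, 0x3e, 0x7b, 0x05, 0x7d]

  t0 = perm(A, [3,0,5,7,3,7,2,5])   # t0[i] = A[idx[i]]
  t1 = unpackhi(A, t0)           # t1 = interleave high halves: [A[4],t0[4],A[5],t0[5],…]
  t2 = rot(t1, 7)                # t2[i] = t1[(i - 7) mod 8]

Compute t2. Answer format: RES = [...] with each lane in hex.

RES = [ 0x9f  0x7b  0x7d  0x05  0x75  0x7d  0x7b  0x3e ]

→ t0 |9f|4b|7b|7d|9f|7d|75|7b|
→ t1 |3e|9f|7b|7d|05|75|7d|7b|
→ t2 |9f|7b|7d|05|75|7d|7b|3e|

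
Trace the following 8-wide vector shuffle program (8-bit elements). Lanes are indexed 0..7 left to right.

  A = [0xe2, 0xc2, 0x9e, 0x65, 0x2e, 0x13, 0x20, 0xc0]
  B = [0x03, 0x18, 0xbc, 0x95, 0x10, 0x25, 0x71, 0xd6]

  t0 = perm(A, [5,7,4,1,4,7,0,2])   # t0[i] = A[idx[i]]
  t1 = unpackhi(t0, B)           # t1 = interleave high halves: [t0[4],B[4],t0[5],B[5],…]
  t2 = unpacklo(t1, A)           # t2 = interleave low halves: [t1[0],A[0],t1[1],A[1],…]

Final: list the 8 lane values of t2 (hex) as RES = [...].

→ t0 |13|c0|2e|c2|2e|c0|e2|9e|
→ t1 |2e|10|c0|25|e2|71|9e|d6|
→ t2 |2e|e2|10|c2|c0|9e|25|65|

RES = [ 0x2e  0xe2  0x10  0xc2  0xc0  0x9e  0x25  0x65 ]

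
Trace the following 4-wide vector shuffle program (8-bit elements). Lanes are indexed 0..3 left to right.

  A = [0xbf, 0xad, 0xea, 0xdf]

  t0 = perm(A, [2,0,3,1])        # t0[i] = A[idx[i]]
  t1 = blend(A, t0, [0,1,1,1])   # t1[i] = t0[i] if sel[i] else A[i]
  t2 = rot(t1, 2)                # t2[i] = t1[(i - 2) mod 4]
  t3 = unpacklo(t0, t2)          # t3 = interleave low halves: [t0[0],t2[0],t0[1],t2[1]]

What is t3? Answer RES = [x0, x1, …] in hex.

t0 = [0xea, 0xbf, 0xdf, 0xad]
t1 = [0xbf, 0xbf, 0xdf, 0xad]
t2 = [0xdf, 0xad, 0xbf, 0xbf]
t3 = [0xea, 0xdf, 0xbf, 0xad]

RES = [0xea, 0xdf, 0xbf, 0xad]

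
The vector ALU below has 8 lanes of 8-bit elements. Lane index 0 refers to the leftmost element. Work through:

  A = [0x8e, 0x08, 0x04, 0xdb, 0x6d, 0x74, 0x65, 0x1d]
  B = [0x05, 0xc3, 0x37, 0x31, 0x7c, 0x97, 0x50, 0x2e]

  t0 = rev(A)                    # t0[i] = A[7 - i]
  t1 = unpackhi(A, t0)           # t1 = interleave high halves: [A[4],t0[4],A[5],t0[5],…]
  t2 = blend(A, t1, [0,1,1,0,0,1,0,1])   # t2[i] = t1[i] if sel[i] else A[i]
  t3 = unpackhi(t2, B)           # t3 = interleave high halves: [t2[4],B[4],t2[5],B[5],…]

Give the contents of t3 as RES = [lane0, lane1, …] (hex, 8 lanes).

RES = [ 0x6d  0x7c  0x08  0x97  0x65  0x50  0x8e  0x2e ]

  t0: 1d 65 74 6d db 04 08 8e
  t1: 6d db 74 04 65 08 1d 8e
  t2: 8e db 74 db 6d 08 65 8e
  t3: 6d 7c 08 97 65 50 8e 2e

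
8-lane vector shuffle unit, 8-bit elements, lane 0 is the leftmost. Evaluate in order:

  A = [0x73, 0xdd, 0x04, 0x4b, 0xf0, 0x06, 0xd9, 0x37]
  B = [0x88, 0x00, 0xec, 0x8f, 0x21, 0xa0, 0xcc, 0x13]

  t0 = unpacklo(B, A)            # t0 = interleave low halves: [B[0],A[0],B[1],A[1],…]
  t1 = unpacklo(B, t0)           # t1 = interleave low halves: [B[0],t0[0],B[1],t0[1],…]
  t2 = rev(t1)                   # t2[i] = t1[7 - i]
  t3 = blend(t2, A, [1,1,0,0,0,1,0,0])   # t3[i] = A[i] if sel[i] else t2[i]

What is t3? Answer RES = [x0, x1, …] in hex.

RES = [0x73, 0xdd, 0x00, 0xec, 0x73, 0x06, 0x88, 0x88]

t0 = [0x88, 0x73, 0x00, 0xdd, 0xec, 0x04, 0x8f, 0x4b]
t1 = [0x88, 0x88, 0x00, 0x73, 0xec, 0x00, 0x8f, 0xdd]
t2 = [0xdd, 0x8f, 0x00, 0xec, 0x73, 0x00, 0x88, 0x88]
t3 = [0x73, 0xdd, 0x00, 0xec, 0x73, 0x06, 0x88, 0x88]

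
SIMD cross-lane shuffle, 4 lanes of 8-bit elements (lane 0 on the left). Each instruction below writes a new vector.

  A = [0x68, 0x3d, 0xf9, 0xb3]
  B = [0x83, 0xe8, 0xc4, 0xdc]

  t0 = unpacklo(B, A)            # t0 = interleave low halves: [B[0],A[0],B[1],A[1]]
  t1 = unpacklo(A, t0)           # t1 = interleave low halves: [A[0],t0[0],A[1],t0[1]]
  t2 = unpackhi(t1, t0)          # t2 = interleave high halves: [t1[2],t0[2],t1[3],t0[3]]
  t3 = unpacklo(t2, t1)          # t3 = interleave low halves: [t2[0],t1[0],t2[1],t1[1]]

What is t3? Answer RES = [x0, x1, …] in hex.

RES = [ 0x3d  0x68  0xe8  0x83 ]

t0 = [0x83, 0x68, 0xe8, 0x3d]
t1 = [0x68, 0x83, 0x3d, 0x68]
t2 = [0x3d, 0xe8, 0x68, 0x3d]
t3 = [0x3d, 0x68, 0xe8, 0x83]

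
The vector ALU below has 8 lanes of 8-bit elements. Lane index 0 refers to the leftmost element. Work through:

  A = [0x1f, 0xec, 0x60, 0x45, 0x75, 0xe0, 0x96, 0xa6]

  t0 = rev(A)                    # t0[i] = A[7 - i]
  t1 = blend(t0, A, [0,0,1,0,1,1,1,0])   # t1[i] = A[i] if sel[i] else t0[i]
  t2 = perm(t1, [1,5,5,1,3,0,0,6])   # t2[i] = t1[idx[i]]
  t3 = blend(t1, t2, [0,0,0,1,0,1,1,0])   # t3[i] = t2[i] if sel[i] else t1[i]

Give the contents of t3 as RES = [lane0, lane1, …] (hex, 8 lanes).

RES = [0xa6, 0x96, 0x60, 0x96, 0x75, 0xa6, 0xa6, 0x1f]

t0 = [0xa6, 0x96, 0xe0, 0x75, 0x45, 0x60, 0xec, 0x1f]
t1 = [0xa6, 0x96, 0x60, 0x75, 0x75, 0xe0, 0x96, 0x1f]
t2 = [0x96, 0xe0, 0xe0, 0x96, 0x75, 0xa6, 0xa6, 0x96]
t3 = [0xa6, 0x96, 0x60, 0x96, 0x75, 0xa6, 0xa6, 0x1f]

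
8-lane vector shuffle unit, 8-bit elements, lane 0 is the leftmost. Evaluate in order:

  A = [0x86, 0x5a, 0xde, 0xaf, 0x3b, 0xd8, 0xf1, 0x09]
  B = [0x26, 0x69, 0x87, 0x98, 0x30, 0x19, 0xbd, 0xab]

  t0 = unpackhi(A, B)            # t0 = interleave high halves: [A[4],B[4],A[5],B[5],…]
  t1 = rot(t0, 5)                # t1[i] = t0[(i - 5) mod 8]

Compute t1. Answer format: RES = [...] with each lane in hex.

RES = [ 0x19  0xf1  0xbd  0x09  0xab  0x3b  0x30  0xd8 ]

→ t0 |3b|30|d8|19|f1|bd|09|ab|
→ t1 |19|f1|bd|09|ab|3b|30|d8|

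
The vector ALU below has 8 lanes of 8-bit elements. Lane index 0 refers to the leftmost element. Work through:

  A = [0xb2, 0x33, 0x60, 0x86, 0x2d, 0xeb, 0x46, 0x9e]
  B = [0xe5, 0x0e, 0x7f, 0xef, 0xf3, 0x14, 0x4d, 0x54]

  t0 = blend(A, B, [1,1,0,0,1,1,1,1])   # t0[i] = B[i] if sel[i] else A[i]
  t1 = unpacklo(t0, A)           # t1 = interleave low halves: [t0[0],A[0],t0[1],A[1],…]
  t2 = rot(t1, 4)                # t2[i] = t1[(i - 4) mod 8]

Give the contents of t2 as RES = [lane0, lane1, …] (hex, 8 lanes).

RES = [0x60, 0x60, 0x86, 0x86, 0xe5, 0xb2, 0x0e, 0x33]

→ t0 |e5|0e|60|86|f3|14|4d|54|
→ t1 |e5|b2|0e|33|60|60|86|86|
→ t2 |60|60|86|86|e5|b2|0e|33|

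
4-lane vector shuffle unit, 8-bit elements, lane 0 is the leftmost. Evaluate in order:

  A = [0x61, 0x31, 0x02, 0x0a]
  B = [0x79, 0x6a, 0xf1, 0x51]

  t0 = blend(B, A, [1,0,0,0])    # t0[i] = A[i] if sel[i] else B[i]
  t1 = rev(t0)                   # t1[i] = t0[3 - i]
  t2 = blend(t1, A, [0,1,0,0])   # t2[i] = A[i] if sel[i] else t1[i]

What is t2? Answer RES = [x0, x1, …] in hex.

RES = [ 0x51  0x31  0x6a  0x61 ]

→ t0 |61|6a|f1|51|
→ t1 |51|f1|6a|61|
→ t2 |51|31|6a|61|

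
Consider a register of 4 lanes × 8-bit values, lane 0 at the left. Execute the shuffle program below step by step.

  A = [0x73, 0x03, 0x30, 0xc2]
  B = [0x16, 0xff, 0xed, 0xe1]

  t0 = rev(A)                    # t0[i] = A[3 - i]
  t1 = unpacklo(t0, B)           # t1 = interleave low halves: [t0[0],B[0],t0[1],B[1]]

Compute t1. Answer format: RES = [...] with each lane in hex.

RES = [0xc2, 0x16, 0x30, 0xff]

→ t0 |c2|30|03|73|
→ t1 |c2|16|30|ff|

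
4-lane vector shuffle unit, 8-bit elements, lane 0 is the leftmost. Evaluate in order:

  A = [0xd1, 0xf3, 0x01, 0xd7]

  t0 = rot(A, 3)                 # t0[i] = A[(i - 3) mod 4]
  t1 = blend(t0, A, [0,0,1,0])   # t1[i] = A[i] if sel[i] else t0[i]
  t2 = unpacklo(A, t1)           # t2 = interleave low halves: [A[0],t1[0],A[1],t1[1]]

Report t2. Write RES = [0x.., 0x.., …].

t0 = [0xf3, 0x01, 0xd7, 0xd1]
t1 = [0xf3, 0x01, 0x01, 0xd1]
t2 = [0xd1, 0xf3, 0xf3, 0x01]

RES = [0xd1, 0xf3, 0xf3, 0x01]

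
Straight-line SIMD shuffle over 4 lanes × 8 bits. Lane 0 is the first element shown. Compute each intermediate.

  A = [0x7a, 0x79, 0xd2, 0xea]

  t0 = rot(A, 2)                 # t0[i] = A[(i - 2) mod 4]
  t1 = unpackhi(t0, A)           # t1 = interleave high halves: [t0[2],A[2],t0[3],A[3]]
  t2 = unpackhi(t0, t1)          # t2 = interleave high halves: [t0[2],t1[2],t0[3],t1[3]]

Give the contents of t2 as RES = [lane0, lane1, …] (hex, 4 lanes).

→ t0 |d2|ea|7a|79|
→ t1 |7a|d2|79|ea|
→ t2 |7a|79|79|ea|

RES = [0x7a, 0x79, 0x79, 0xea]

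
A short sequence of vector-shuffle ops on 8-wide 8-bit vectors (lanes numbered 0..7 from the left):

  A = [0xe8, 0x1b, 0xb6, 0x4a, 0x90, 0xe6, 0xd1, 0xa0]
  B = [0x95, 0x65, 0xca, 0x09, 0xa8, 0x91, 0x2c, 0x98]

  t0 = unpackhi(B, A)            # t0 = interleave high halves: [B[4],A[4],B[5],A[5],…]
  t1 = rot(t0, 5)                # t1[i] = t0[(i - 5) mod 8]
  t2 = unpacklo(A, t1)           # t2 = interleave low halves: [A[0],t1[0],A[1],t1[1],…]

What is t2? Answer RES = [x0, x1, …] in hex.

  t0: a8 90 91 e6 2c d1 98 a0
  t1: e6 2c d1 98 a0 a8 90 91
  t2: e8 e6 1b 2c b6 d1 4a 98

RES = [ 0xe8  0xe6  0x1b  0x2c  0xb6  0xd1  0x4a  0x98 ]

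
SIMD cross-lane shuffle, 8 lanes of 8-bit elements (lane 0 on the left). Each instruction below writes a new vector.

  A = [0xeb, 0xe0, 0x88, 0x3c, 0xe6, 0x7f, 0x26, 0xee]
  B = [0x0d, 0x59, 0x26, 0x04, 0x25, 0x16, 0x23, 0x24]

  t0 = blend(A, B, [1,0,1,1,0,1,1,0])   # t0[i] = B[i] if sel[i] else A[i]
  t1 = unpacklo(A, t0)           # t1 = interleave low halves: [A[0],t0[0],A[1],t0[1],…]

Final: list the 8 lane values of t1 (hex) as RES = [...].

→ t0 |0d|e0|26|04|e6|16|23|ee|
→ t1 |eb|0d|e0|e0|88|26|3c|04|

RES = [ 0xeb  0x0d  0xe0  0xe0  0x88  0x26  0x3c  0x04 ]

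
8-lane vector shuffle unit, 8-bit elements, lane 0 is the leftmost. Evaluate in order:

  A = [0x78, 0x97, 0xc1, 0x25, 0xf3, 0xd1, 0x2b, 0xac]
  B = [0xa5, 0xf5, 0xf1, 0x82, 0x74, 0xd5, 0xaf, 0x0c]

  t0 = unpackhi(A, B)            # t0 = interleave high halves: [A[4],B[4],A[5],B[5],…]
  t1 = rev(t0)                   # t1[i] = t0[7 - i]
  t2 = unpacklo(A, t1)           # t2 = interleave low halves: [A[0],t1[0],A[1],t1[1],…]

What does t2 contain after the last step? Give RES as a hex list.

  t0: f3 74 d1 d5 2b af ac 0c
  t1: 0c ac af 2b d5 d1 74 f3
  t2: 78 0c 97 ac c1 af 25 2b

RES = [ 0x78  0x0c  0x97  0xac  0xc1  0xaf  0x25  0x2b ]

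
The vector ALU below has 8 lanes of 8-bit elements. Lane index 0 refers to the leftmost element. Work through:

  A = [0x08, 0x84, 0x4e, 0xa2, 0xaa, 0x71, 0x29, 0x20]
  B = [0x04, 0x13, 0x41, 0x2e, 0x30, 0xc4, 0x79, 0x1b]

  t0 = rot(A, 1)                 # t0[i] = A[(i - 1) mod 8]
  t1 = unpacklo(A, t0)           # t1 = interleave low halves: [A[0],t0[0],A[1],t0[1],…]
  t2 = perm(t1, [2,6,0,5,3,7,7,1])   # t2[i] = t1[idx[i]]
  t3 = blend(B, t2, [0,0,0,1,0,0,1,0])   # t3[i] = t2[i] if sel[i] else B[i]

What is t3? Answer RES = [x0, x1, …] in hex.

t0 = [0x20, 0x08, 0x84, 0x4e, 0xa2, 0xaa, 0x71, 0x29]
t1 = [0x08, 0x20, 0x84, 0x08, 0x4e, 0x84, 0xa2, 0x4e]
t2 = [0x84, 0xa2, 0x08, 0x84, 0x08, 0x4e, 0x4e, 0x20]
t3 = [0x04, 0x13, 0x41, 0x84, 0x30, 0xc4, 0x4e, 0x1b]

RES = [0x04, 0x13, 0x41, 0x84, 0x30, 0xc4, 0x4e, 0x1b]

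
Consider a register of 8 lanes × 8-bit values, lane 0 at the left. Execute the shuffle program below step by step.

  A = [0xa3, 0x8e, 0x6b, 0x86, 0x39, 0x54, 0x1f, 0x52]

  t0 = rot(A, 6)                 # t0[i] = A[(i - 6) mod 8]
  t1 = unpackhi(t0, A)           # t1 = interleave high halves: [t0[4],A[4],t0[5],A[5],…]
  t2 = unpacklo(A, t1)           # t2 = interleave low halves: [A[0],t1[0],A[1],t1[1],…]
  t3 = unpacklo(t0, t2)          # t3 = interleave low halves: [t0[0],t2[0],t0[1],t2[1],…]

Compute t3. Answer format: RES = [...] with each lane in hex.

t0 = [0x6b, 0x86, 0x39, 0x54, 0x1f, 0x52, 0xa3, 0x8e]
t1 = [0x1f, 0x39, 0x52, 0x54, 0xa3, 0x1f, 0x8e, 0x52]
t2 = [0xa3, 0x1f, 0x8e, 0x39, 0x6b, 0x52, 0x86, 0x54]
t3 = [0x6b, 0xa3, 0x86, 0x1f, 0x39, 0x8e, 0x54, 0x39]

RES = [0x6b, 0xa3, 0x86, 0x1f, 0x39, 0x8e, 0x54, 0x39]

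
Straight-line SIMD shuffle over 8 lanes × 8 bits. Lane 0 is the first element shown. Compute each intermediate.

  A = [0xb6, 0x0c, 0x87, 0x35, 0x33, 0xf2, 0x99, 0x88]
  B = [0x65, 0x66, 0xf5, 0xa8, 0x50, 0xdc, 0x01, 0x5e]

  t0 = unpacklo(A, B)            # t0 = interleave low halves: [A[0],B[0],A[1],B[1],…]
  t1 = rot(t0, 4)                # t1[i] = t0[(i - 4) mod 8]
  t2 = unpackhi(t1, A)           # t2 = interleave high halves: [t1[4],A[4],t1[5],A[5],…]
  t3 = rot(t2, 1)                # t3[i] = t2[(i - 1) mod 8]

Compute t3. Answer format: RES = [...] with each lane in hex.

RES = [ 0x88  0xb6  0x33  0x65  0xf2  0x0c  0x99  0x66 ]

  t0: b6 65 0c 66 87 f5 35 a8
  t1: 87 f5 35 a8 b6 65 0c 66
  t2: b6 33 65 f2 0c 99 66 88
  t3: 88 b6 33 65 f2 0c 99 66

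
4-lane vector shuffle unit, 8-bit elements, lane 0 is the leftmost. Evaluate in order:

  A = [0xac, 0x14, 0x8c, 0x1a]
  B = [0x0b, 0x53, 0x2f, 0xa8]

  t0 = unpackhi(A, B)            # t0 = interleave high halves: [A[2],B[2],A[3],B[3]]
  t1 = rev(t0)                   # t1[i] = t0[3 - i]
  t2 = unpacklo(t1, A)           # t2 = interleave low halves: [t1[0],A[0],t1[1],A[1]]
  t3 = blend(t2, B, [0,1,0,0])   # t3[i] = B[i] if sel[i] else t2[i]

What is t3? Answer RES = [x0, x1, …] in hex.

  t0: 8c 2f 1a a8
  t1: a8 1a 2f 8c
  t2: a8 ac 1a 14
  t3: a8 53 1a 14

RES = [0xa8, 0x53, 0x1a, 0x14]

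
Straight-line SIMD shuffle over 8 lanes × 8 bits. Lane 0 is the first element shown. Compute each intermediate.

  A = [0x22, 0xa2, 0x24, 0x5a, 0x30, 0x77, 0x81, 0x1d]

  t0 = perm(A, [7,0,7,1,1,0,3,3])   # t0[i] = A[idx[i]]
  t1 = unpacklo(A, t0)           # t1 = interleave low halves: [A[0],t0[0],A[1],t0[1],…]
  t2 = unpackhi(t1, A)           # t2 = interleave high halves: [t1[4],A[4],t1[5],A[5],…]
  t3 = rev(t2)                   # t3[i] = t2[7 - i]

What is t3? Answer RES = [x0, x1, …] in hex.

RES = [ 0x1d  0xa2  0x81  0x5a  0x77  0x1d  0x30  0x24 ]

t0 = [0x1d, 0x22, 0x1d, 0xa2, 0xa2, 0x22, 0x5a, 0x5a]
t1 = [0x22, 0x1d, 0xa2, 0x22, 0x24, 0x1d, 0x5a, 0xa2]
t2 = [0x24, 0x30, 0x1d, 0x77, 0x5a, 0x81, 0xa2, 0x1d]
t3 = [0x1d, 0xa2, 0x81, 0x5a, 0x77, 0x1d, 0x30, 0x24]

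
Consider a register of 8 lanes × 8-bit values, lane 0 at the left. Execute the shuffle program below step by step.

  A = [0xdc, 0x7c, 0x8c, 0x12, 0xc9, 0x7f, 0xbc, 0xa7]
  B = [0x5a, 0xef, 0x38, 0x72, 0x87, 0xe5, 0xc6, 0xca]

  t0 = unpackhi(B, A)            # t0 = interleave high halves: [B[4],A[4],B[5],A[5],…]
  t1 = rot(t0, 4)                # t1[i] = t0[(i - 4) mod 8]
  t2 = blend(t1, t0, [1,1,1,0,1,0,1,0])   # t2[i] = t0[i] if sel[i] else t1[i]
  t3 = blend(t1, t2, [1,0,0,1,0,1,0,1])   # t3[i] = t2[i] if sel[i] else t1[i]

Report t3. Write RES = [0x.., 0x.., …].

RES = [ 0x87  0xbc  0xca  0xa7  0x87  0xc9  0xe5  0x7f ]

t0 = [0x87, 0xc9, 0xe5, 0x7f, 0xc6, 0xbc, 0xca, 0xa7]
t1 = [0xc6, 0xbc, 0xca, 0xa7, 0x87, 0xc9, 0xe5, 0x7f]
t2 = [0x87, 0xc9, 0xe5, 0xa7, 0xc6, 0xc9, 0xca, 0x7f]
t3 = [0x87, 0xbc, 0xca, 0xa7, 0x87, 0xc9, 0xe5, 0x7f]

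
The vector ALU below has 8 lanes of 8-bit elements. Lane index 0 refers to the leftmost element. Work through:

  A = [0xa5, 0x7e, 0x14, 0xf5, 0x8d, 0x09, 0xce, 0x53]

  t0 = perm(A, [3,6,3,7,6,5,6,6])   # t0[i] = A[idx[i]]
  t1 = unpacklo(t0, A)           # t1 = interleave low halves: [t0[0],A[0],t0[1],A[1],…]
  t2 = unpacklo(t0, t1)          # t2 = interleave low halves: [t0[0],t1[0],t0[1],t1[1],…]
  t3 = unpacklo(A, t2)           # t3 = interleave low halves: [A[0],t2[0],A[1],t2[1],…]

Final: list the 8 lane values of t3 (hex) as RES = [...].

RES = [ 0xa5  0xf5  0x7e  0xf5  0x14  0xce  0xf5  0xa5 ]

→ t0 |f5|ce|f5|53|ce|09|ce|ce|
→ t1 |f5|a5|ce|7e|f5|14|53|f5|
→ t2 |f5|f5|ce|a5|f5|ce|53|7e|
→ t3 |a5|f5|7e|f5|14|ce|f5|a5|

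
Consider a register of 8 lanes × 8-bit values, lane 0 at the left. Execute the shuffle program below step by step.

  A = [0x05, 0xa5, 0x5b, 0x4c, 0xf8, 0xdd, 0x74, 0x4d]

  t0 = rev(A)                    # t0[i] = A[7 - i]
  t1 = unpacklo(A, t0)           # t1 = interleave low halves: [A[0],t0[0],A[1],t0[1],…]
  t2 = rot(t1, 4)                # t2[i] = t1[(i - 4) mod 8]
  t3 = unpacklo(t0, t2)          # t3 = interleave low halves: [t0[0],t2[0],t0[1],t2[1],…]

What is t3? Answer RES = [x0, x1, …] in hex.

RES = [ 0x4d  0x5b  0x74  0xdd  0xdd  0x4c  0xf8  0xf8 ]

  t0: 4d 74 dd f8 4c 5b a5 05
  t1: 05 4d a5 74 5b dd 4c f8
  t2: 5b dd 4c f8 05 4d a5 74
  t3: 4d 5b 74 dd dd 4c f8 f8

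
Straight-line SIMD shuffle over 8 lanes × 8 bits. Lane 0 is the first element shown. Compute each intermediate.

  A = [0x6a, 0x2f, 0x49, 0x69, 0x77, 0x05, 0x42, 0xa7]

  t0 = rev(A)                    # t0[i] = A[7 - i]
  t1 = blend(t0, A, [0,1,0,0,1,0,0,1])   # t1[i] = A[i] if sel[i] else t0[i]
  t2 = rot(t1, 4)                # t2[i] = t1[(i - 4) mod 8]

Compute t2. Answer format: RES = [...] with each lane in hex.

RES = [ 0x77  0x49  0x2f  0xa7  0xa7  0x2f  0x05  0x77 ]

t0 = [0xa7, 0x42, 0x05, 0x77, 0x69, 0x49, 0x2f, 0x6a]
t1 = [0xa7, 0x2f, 0x05, 0x77, 0x77, 0x49, 0x2f, 0xa7]
t2 = [0x77, 0x49, 0x2f, 0xa7, 0xa7, 0x2f, 0x05, 0x77]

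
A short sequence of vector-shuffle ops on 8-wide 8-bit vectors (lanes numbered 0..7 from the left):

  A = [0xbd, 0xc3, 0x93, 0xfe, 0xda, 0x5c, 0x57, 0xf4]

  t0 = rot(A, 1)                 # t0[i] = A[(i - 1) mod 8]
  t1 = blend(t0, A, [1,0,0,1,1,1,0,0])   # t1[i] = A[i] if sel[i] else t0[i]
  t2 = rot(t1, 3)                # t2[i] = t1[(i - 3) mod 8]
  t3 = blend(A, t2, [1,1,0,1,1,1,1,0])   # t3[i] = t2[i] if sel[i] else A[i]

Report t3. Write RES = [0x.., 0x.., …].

RES = [0x5c, 0x5c, 0x93, 0xbd, 0xbd, 0xc3, 0xfe, 0xf4]

t0 = [0xf4, 0xbd, 0xc3, 0x93, 0xfe, 0xda, 0x5c, 0x57]
t1 = [0xbd, 0xbd, 0xc3, 0xfe, 0xda, 0x5c, 0x5c, 0x57]
t2 = [0x5c, 0x5c, 0x57, 0xbd, 0xbd, 0xc3, 0xfe, 0xda]
t3 = [0x5c, 0x5c, 0x93, 0xbd, 0xbd, 0xc3, 0xfe, 0xf4]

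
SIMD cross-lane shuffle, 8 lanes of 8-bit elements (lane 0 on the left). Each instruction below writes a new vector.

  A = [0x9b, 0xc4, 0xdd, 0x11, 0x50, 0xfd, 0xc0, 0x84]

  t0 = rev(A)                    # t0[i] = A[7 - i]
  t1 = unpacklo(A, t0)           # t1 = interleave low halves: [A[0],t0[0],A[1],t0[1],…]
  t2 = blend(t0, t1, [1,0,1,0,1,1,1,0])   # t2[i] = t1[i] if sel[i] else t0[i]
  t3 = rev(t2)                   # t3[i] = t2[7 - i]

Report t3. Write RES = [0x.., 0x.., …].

t0 = [0x84, 0xc0, 0xfd, 0x50, 0x11, 0xdd, 0xc4, 0x9b]
t1 = [0x9b, 0x84, 0xc4, 0xc0, 0xdd, 0xfd, 0x11, 0x50]
t2 = [0x9b, 0xc0, 0xc4, 0x50, 0xdd, 0xfd, 0x11, 0x9b]
t3 = [0x9b, 0x11, 0xfd, 0xdd, 0x50, 0xc4, 0xc0, 0x9b]

RES = [0x9b, 0x11, 0xfd, 0xdd, 0x50, 0xc4, 0xc0, 0x9b]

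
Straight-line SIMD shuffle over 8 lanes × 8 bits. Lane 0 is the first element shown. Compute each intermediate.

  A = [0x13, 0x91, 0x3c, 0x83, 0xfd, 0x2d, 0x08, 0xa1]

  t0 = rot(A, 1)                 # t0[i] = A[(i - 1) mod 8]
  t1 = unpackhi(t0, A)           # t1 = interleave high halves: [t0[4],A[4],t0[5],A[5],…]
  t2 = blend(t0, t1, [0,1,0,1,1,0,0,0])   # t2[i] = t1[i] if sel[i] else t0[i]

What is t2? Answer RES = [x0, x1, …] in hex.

→ t0 |a1|13|91|3c|83|fd|2d|08|
→ t1 |83|fd|fd|2d|2d|08|08|a1|
→ t2 |a1|fd|91|2d|2d|fd|2d|08|

RES = [ 0xa1  0xfd  0x91  0x2d  0x2d  0xfd  0x2d  0x08 ]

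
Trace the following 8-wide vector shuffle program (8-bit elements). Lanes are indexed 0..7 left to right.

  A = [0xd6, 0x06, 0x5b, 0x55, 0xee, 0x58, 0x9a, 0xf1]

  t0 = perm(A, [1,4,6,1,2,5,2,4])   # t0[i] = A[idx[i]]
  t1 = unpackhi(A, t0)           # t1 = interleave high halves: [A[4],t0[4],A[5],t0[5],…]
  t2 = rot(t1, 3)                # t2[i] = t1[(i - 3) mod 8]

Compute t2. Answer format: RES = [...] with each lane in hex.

  t0: 06 ee 9a 06 5b 58 5b ee
  t1: ee 5b 58 58 9a 5b f1 ee
  t2: 5b f1 ee ee 5b 58 58 9a

RES = [0x5b, 0xf1, 0xee, 0xee, 0x5b, 0x58, 0x58, 0x9a]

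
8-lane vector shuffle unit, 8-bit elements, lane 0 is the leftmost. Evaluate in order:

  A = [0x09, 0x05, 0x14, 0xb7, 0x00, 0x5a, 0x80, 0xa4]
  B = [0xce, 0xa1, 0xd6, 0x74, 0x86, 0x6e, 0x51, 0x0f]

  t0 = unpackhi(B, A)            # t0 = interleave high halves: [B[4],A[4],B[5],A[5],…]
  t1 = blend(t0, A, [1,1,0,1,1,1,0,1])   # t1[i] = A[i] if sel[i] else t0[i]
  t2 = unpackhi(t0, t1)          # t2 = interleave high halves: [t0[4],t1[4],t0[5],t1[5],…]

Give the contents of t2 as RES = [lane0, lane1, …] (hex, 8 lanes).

RES = [ 0x51  0x00  0x80  0x5a  0x0f  0x0f  0xa4  0xa4 ]

→ t0 |86|00|6e|5a|51|80|0f|a4|
→ t1 |09|05|6e|b7|00|5a|0f|a4|
→ t2 |51|00|80|5a|0f|0f|a4|a4|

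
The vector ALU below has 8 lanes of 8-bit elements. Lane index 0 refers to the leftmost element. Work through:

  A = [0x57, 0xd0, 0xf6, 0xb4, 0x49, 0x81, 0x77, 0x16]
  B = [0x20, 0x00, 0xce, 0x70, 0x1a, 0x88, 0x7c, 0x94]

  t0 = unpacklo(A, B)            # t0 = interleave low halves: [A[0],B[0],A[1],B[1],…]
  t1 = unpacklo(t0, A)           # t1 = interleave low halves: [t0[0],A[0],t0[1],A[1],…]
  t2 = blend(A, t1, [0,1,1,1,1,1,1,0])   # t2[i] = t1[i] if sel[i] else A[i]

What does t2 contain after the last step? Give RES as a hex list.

RES = [ 0x57  0x57  0x20  0xd0  0xd0  0xf6  0x00  0x16 ]

t0 = [0x57, 0x20, 0xd0, 0x00, 0xf6, 0xce, 0xb4, 0x70]
t1 = [0x57, 0x57, 0x20, 0xd0, 0xd0, 0xf6, 0x00, 0xb4]
t2 = [0x57, 0x57, 0x20, 0xd0, 0xd0, 0xf6, 0x00, 0x16]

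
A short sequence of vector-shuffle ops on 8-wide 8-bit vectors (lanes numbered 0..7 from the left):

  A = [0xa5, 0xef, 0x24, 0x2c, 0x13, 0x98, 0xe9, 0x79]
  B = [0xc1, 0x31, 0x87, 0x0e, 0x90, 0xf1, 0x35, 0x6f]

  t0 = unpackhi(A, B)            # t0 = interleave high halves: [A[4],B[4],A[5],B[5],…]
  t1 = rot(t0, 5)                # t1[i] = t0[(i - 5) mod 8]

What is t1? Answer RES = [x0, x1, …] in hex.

  t0: 13 90 98 f1 e9 35 79 6f
  t1: f1 e9 35 79 6f 13 90 98

RES = [ 0xf1  0xe9  0x35  0x79  0x6f  0x13  0x90  0x98 ]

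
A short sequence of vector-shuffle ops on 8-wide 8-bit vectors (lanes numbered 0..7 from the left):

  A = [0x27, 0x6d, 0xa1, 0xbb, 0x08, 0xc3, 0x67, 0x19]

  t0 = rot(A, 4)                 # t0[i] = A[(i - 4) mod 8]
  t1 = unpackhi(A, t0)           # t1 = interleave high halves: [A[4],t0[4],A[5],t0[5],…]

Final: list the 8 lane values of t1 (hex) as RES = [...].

RES = [0x08, 0x27, 0xc3, 0x6d, 0x67, 0xa1, 0x19, 0xbb]

t0 = [0x08, 0xc3, 0x67, 0x19, 0x27, 0x6d, 0xa1, 0xbb]
t1 = [0x08, 0x27, 0xc3, 0x6d, 0x67, 0xa1, 0x19, 0xbb]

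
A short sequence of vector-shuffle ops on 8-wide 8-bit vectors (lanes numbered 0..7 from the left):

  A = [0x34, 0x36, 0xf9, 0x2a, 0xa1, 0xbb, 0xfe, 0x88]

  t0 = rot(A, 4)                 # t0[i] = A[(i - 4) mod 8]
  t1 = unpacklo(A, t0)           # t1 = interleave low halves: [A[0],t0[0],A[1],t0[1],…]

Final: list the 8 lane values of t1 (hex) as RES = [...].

t0 = [0xa1, 0xbb, 0xfe, 0x88, 0x34, 0x36, 0xf9, 0x2a]
t1 = [0x34, 0xa1, 0x36, 0xbb, 0xf9, 0xfe, 0x2a, 0x88]

RES = [0x34, 0xa1, 0x36, 0xbb, 0xf9, 0xfe, 0x2a, 0x88]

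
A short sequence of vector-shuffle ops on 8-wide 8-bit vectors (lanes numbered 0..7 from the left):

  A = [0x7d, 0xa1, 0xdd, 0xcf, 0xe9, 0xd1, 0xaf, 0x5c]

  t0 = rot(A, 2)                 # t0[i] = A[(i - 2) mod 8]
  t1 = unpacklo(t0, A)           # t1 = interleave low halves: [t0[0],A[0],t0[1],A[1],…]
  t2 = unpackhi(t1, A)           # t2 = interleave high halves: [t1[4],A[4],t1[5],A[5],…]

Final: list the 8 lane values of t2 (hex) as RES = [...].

RES = [ 0x7d  0xe9  0xdd  0xd1  0xa1  0xaf  0xcf  0x5c ]

→ t0 |af|5c|7d|a1|dd|cf|e9|d1|
→ t1 |af|7d|5c|a1|7d|dd|a1|cf|
→ t2 |7d|e9|dd|d1|a1|af|cf|5c|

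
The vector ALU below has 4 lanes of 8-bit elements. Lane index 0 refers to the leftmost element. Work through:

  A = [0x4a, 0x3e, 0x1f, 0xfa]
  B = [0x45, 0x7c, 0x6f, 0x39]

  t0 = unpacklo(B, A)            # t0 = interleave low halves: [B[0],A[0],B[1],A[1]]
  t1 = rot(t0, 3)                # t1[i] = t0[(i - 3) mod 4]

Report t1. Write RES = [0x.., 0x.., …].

RES = [ 0x4a  0x7c  0x3e  0x45 ]

  t0: 45 4a 7c 3e
  t1: 4a 7c 3e 45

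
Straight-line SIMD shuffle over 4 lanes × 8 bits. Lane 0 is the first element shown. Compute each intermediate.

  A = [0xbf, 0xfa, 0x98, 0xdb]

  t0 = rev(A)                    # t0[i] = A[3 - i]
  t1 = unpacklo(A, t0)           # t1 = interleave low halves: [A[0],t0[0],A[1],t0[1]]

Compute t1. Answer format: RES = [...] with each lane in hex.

  t0: db 98 fa bf
  t1: bf db fa 98

RES = [ 0xbf  0xdb  0xfa  0x98 ]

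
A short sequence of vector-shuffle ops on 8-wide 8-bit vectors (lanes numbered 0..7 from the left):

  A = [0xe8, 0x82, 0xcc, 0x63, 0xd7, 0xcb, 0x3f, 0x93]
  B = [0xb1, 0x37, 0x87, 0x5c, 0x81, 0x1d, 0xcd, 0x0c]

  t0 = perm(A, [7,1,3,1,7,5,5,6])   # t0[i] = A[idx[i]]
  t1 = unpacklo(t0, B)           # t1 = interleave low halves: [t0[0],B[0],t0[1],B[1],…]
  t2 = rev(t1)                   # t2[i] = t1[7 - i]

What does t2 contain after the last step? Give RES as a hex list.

RES = [0x5c, 0x82, 0x87, 0x63, 0x37, 0x82, 0xb1, 0x93]

t0 = [0x93, 0x82, 0x63, 0x82, 0x93, 0xcb, 0xcb, 0x3f]
t1 = [0x93, 0xb1, 0x82, 0x37, 0x63, 0x87, 0x82, 0x5c]
t2 = [0x5c, 0x82, 0x87, 0x63, 0x37, 0x82, 0xb1, 0x93]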